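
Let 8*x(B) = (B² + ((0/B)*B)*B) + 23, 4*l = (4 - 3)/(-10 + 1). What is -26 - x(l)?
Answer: -299377/10368 ≈ -28.875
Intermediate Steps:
l = -1/36 (l = ((4 - 3)/(-10 + 1))/4 = (1/(-9))/4 = (1*(-⅑))/4 = (¼)*(-⅑) = -1/36 ≈ -0.027778)
x(B) = 23/8 + B²/8 (x(B) = ((B² + ((0/B)*B)*B) + 23)/8 = ((B² + (0*B)*B) + 23)/8 = ((B² + 0*B) + 23)/8 = ((B² + 0) + 23)/8 = (B² + 23)/8 = (23 + B²)/8 = 23/8 + B²/8)
-26 - x(l) = -26 - (23/8 + (-1/36)²/8) = -26 - (23/8 + (⅛)*(1/1296)) = -26 - (23/8 + 1/10368) = -26 - 1*29809/10368 = -26 - 29809/10368 = -299377/10368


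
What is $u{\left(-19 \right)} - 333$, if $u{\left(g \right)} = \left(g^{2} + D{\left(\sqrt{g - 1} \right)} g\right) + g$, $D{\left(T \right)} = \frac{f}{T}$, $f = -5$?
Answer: $9 - \frac{19 i \sqrt{5}}{2} \approx 9.0 - 21.243 i$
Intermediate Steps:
$D{\left(T \right)} = - \frac{5}{T}$
$u{\left(g \right)} = g + g^{2} - \frac{5 g}{\sqrt{-1 + g}}$ ($u{\left(g \right)} = \left(g^{2} + - \frac{5}{\sqrt{g - 1}} g\right) + g = \left(g^{2} + - \frac{5}{\sqrt{-1 + g}} g\right) + g = \left(g^{2} - \frac{5 g}{\sqrt{-1 + g}}\right) + g = g + g^{2} - \frac{5 g}{\sqrt{-1 + g}}$)
$u{\left(-19 \right)} - 333 = \left(-19 + \left(-19\right)^{2} - - \frac{95}{\sqrt{-1 - 19}}\right) - 333 = \left(-19 + 361 - - \frac{95}{2 i \sqrt{5}}\right) - 333 = \left(-19 + 361 - - 95 \left(- \frac{i \sqrt{5}}{10}\right)\right) - 333 = \left(-19 + 361 - \frac{19 i \sqrt{5}}{2}\right) - 333 = \left(342 - \frac{19 i \sqrt{5}}{2}\right) - 333 = 9 - \frac{19 i \sqrt{5}}{2}$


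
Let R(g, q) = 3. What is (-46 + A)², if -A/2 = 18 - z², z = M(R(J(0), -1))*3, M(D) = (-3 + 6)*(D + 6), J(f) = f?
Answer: 170041600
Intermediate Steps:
M(D) = 18 + 3*D (M(D) = 3*(6 + D) = 18 + 3*D)
z = 81 (z = (18 + 3*3)*3 = (18 + 9)*3 = 27*3 = 81)
A = 13086 (A = -2*(18 - 1*81²) = -2*(18 - 1*6561) = -2*(18 - 6561) = -2*(-6543) = 13086)
(-46 + A)² = (-46 + 13086)² = 13040² = 170041600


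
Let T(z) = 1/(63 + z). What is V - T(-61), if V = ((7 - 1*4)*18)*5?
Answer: 539/2 ≈ 269.50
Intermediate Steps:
V = 270 (V = ((7 - 4)*18)*5 = (3*18)*5 = 54*5 = 270)
V - T(-61) = 270 - 1/(63 - 61) = 270 - 1/2 = 539/2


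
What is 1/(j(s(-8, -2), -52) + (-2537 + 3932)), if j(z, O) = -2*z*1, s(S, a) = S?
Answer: 1/1411 ≈ 0.00070872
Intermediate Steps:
j(z, O) = -2*z
1/(j(s(-8, -2), -52) + (-2537 + 3932)) = 1/(-2*(-8) + (-2537 + 3932)) = 1/(16 + 1395) = 1/1411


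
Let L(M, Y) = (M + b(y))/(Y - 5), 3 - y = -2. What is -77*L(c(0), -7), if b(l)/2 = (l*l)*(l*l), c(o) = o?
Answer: 48125/6 ≈ 8020.8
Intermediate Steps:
y = 5 (y = 3 - 1*(-2) = 3 + 2 = 5)
b(l) = 2*l⁴ (b(l) = 2*((l*l)*(l*l)) = 2*(l²*l²) = 2*l⁴)
L(M, Y) = (1250 + M)/(-5 + Y) (L(M, Y) = (M + 2*5⁴)/(Y - 5) = (M + 2*625)/(-5 + Y) = (M + 1250)/(-5 + Y) = (1250 + M)/(-5 + Y))
-77*L(c(0), -7) = -77*(1250 + 0)/(-5 - 7) = -77*1250/(-12) = -(-77)*1250/12 = -77*(-625/6) = 48125/6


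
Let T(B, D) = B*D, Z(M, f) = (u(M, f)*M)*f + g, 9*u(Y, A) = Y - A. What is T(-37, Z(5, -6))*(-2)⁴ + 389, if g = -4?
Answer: 73391/3 ≈ 24464.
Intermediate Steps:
u(Y, A) = -A/9 + Y/9 (u(Y, A) = (Y - A)/9 = -A/9 + Y/9)
Z(M, f) = -4 + M*f*(-f/9 + M/9) (Z(M, f) = ((-f/9 + M/9)*M)*f - 4 = (M*(-f/9 + M/9))*f - 4 = M*f*(-f/9 + M/9) - 4 = -4 + M*f*(-f/9 + M/9))
T(-37, Z(5, -6))*(-2)⁴ + 389 = -37*(-4 + (⅑)*5*(-6)*(5 - 1*(-6)))*(-2)⁴ + 389 = -37*(-4 + (⅑)*5*(-6)*(5 + 6))*16 + 389 = -37*(-4 + (⅑)*5*(-6)*11)*16 + 389 = -37*(-4 - 110/3)*16 + 389 = -37*(-122/3)*16 + 389 = (4514/3)*16 + 389 = 72224/3 + 389 = 73391/3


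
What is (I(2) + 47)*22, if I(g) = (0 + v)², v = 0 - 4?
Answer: 1386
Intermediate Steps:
v = -4
I(g) = 16 (I(g) = (0 - 4)² = (-4)² = 16)
(I(2) + 47)*22 = (16 + 47)*22 = 63*22 = 1386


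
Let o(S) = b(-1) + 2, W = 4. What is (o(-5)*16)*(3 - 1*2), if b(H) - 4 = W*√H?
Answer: 96 + 64*I ≈ 96.0 + 64.0*I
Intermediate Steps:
b(H) = 4 + 4*√H
o(S) = 6 + 4*I (o(S) = (4 + 4*√(-1)) + 2 = (4 + 4*I) + 2 = 6 + 4*I)
(o(-5)*16)*(3 - 1*2) = ((6 + 4*I)*16)*(3 - 1*2) = (96 + 64*I)*(3 - 2) = (96 + 64*I)*1 = 96 + 64*I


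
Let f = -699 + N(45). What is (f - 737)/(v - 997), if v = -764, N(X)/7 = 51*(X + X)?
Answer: -30694/1761 ≈ -17.430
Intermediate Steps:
N(X) = 714*X (N(X) = 7*(51*(X + X)) = 7*(51*(2*X)) = 7*(102*X) = 714*X)
f = 31431 (f = -699 + 714*45 = -699 + 32130 = 31431)
(f - 737)/(v - 997) = (31431 - 737)/(-764 - 997) = 30694/(-1761) = 30694*(-1/1761) = -30694/1761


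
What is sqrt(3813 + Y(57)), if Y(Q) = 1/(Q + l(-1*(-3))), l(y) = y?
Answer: 7*sqrt(70035)/30 ≈ 61.750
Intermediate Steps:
Y(Q) = 1/(3 + Q) (Y(Q) = 1/(Q - 1*(-3)) = 1/(Q + 3) = 1/(3 + Q))
sqrt(3813 + Y(57)) = sqrt(3813 + 1/(3 + 57)) = sqrt(3813 + 1/60) = sqrt(228781/60) = 7*sqrt(70035)/30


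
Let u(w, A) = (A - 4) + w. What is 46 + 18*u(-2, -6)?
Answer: -170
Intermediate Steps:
u(w, A) = -4 + A + w (u(w, A) = (-4 + A) + w = -4 + A + w)
46 + 18*u(-2, -6) = 46 + 18*(-4 - 6 - 2) = 46 + 18*(-12) = 46 - 216 = -170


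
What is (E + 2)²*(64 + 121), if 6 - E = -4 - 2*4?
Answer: 74000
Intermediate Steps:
E = 18 (E = 6 - (-4 - 2*4) = 6 - (-4 - 8) = 6 - 1*(-12) = 6 + 12 = 18)
(E + 2)²*(64 + 121) = (18 + 2)²*(64 + 121) = 20²*185 = 400*185 = 74000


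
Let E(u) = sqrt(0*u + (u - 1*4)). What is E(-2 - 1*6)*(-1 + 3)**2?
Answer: 8*I*sqrt(3) ≈ 13.856*I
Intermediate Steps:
E(u) = sqrt(-4 + u) (E(u) = sqrt(0 + (u - 4)) = sqrt(0 + (-4 + u)) = sqrt(-4 + u))
E(-2 - 1*6)*(-1 + 3)**2 = sqrt(-4 + (-2 - 1*6))*(-1 + 3)**2 = sqrt(-4 + (-2 - 6))*2**2 = sqrt(-4 - 8)*4 = sqrt(-12)*4 = (2*I*sqrt(3))*4 = 8*I*sqrt(3)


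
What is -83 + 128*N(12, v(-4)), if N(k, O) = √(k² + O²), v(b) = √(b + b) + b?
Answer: -83 + 256*√(38 - 4*I*√2) ≈ 1499.4 - 117.14*I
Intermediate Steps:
v(b) = b + √2*√b (v(b) = √(2*b) + b = √2*√b + b = b + √2*√b)
N(k, O) = √(O² + k²)
-83 + 128*N(12, v(-4)) = -83 + 128*√((-4 + √2*√(-4))² + 12²) = -83 + 128*√((-4 + √2*(2*I))² + 144) = -83 + 128*√((-4 + 2*I*√2)² + 144) = -83 + 128*√(144 + (-4 + 2*I*√2)²)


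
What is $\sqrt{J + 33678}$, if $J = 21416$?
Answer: $13 \sqrt{326} \approx 234.72$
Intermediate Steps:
$\sqrt{J + 33678} = \sqrt{21416 + 33678} = \sqrt{55094} = 13 \sqrt{326}$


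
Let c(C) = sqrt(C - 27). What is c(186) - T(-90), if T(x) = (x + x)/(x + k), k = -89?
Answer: -180/179 + sqrt(159) ≈ 11.604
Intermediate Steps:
T(x) = 2*x/(-89 + x) (T(x) = (x + x)/(x - 89) = (2*x)/(-89 + x) = 2*x/(-89 + x))
c(C) = sqrt(-27 + C)
c(186) - T(-90) = sqrt(-27 + 186) - 2*(-90)/(-89 - 90) = sqrt(159) - 2*(-90)/(-179) = sqrt(159) - 2*(-90)*(-1)/179 = sqrt(159) - 1*180/179 = sqrt(159) - 180/179 = -180/179 + sqrt(159)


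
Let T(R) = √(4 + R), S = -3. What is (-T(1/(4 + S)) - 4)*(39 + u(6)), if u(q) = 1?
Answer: -160 - 40*√5 ≈ -249.44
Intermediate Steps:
(-T(1/(4 + S)) - 4)*(39 + u(6)) = (-√(4 + 1/(4 - 3)) - 4)*(39 + 1) = (-√(4 + 1/1) - 4)*40 = (-√(4 + 1) - 4)*40 = (-√5 - 4)*40 = (-4 - √5)*40 = -160 - 40*√5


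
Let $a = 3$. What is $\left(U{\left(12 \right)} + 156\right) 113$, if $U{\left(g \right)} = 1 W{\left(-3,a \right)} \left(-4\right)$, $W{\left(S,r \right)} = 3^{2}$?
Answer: $13560$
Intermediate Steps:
$W{\left(S,r \right)} = 9$
$U{\left(g \right)} = -36$ ($U{\left(g \right)} = 1 \cdot 9 \left(-4\right) = 9 \left(-4\right) = -36$)
$\left(U{\left(12 \right)} + 156\right) 113 = \left(-36 + 156\right) 113 = 120 \cdot 113 = 13560$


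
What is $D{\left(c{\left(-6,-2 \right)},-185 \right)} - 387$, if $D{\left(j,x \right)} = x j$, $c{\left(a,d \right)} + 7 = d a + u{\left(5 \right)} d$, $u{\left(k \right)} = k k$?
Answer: $7938$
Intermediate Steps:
$u{\left(k \right)} = k^{2}$
$c{\left(a,d \right)} = -7 + 25 d + a d$ ($c{\left(a,d \right)} = -7 + \left(d a + 5^{2} d\right) = -7 + \left(a d + 25 d\right) = -7 + \left(25 d + a d\right) = -7 + 25 d + a d$)
$D{\left(j,x \right)} = j x$
$D{\left(c{\left(-6,-2 \right)},-185 \right)} - 387 = \left(-7 + 25 \left(-2\right) - -12\right) \left(-185\right) - 387 = \left(-7 - 50 + 12\right) \left(-185\right) - 387 = \left(-45\right) \left(-185\right) - 387 = 8325 - 387 = 7938$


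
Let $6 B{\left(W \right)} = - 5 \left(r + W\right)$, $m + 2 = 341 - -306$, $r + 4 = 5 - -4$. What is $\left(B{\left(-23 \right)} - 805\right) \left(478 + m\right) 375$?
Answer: $-332688750$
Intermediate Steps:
$r = 5$ ($r = -4 + \left(5 - -4\right) = -4 + \left(5 + 4\right) = -4 + 9 = 5$)
$m = 645$ ($m = -2 + \left(341 - -306\right) = -2 + \left(341 + 306\right) = -2 + 647 = 645$)
$B{\left(W \right)} = - \frac{25}{6} - \frac{5 W}{6}$ ($B{\left(W \right)} = \frac{\left(-5\right) \left(5 + W\right)}{6} = \frac{-25 - 5 W}{6} = - \frac{25}{6} - \frac{5 W}{6}$)
$\left(B{\left(-23 \right)} - 805\right) \left(478 + m\right) 375 = \left(\left(- \frac{25}{6} - - \frac{115}{6}\right) - 805\right) \left(478 + 645\right) 375 = \left(\left(- \frac{25}{6} + \frac{115}{6}\right) - 805\right) 1123 \cdot 375 = \left(15 - 805\right) 1123 \cdot 375 = \left(-790\right) 1123 \cdot 375 = \left(-887170\right) 375 = -332688750$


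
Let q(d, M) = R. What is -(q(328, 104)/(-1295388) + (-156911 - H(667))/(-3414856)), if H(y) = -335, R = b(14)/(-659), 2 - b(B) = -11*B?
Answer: -1392326137793/30365920167087 ≈ -0.045852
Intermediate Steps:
b(B) = 2 + 11*B (b(B) = 2 - (-11)*B = 2 + 11*B)
R = -156/659 (R = (2 + 11*14)/(-659) = (2 + 154)*(-1/659) = 156*(-1/659) = -156/659 ≈ -0.23672)
q(d, M) = -156/659
-(q(328, 104)/(-1295388) + (-156911 - H(667))/(-3414856)) = -(-156/659/(-1295388) + (-156911 - 1*(-335))/(-3414856)) = -(-156/659*(-1/1295388) + (-156911 + 335)*(-1/3414856)) = -(13/71138391 - 156576*(-1/3414856)) = -(13/71138391 + 19572/426857) = -1*1392326137793/30365920167087 = -1392326137793/30365920167087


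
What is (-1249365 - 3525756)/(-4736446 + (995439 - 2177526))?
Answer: 4775121/5918533 ≈ 0.80681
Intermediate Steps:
(-1249365 - 3525756)/(-4736446 + (995439 - 2177526)) = -4775121/(-4736446 - 1182087) = -4775121/(-5918533) = -4775121*(-1/5918533) = 4775121/5918533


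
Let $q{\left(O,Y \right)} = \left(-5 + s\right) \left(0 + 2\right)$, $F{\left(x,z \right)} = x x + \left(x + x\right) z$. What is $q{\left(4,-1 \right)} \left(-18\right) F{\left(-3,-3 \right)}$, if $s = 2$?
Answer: $2916$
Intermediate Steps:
$F{\left(x,z \right)} = x^{2} + 2 x z$
$q{\left(O,Y \right)} = -6$ ($q{\left(O,Y \right)} = \left(-5 + 2\right) \left(0 + 2\right) = \left(-3\right) 2 = -6$)
$q{\left(4,-1 \right)} \left(-18\right) F{\left(-3,-3 \right)} = \left(-6\right) \left(-18\right) \left(- 3 \left(-3 + 2 \left(-3\right)\right)\right) = 108 \left(- 3 \left(-3 - 6\right)\right) = 108 \left(\left(-3\right) \left(-9\right)\right) = 108 \cdot 27 = 2916$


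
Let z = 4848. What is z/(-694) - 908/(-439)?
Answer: -749060/152333 ≈ -4.9173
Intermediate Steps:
z/(-694) - 908/(-439) = 4848/(-694) - 908/(-439) = 4848*(-1/694) - 908*(-1/439) = -2424/347 + 908/439 = -749060/152333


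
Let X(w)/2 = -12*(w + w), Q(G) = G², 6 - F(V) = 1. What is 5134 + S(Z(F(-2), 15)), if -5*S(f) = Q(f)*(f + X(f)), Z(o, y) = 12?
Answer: 106886/5 ≈ 21377.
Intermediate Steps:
F(V) = 5 (F(V) = 6 - 1*1 = 6 - 1 = 5)
X(w) = -48*w (X(w) = 2*(-12*(w + w)) = 2*(-24*w) = -48*w)
S(f) = 47*f³/5 (S(f) = -f²*(f - 48*f)/5 = -f²*(-47*f)/5 = -(-47)*f³/5 = 47*f³/5)
5134 + S(Z(F(-2), 15)) = 5134 + (47/5)*12³ = 5134 + (47/5)*1728 = 5134 + 81216/5 = 106886/5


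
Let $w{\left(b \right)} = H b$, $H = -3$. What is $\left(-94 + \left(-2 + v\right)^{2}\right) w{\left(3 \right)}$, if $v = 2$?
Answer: $846$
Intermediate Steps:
$w{\left(b \right)} = - 3 b$
$\left(-94 + \left(-2 + v\right)^{2}\right) w{\left(3 \right)} = \left(-94 + \left(-2 + 2\right)^{2}\right) \left(\left(-3\right) 3\right) = \left(-94 + 0^{2}\right) \left(-9\right) = \left(-94 + 0\right) \left(-9\right) = \left(-94\right) \left(-9\right) = 846$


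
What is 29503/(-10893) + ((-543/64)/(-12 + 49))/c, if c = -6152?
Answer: -429791900909/158688526848 ≈ -2.7084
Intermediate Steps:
29503/(-10893) + ((-543/64)/(-12 + 49))/c = 29503/(-10893) + ((-543/64)/(-12 + 49))/(-6152) = 29503*(-1/10893) + (-543*1/64/37)*(-1/6152) = -29503/10893 - 543/64*1/37*(-1/6152) = -29503/10893 - 543/2368*(-1/6152) = -29503/10893 + 543/14567936 = -429791900909/158688526848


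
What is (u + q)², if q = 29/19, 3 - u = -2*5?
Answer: 76176/361 ≈ 211.01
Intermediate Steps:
u = 13 (u = 3 - (-2)*5 = 3 - 1*(-10) = 3 + 10 = 13)
q = 29/19 (q = 29*(1/19) = 29/19 ≈ 1.5263)
(u + q)² = (13 + 29/19)² = (276/19)² = 76176/361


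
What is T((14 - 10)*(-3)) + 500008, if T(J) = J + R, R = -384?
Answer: 499612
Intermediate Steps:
T(J) = -384 + J (T(J) = J - 384 = -384 + J)
T((14 - 10)*(-3)) + 500008 = (-384 + (14 - 10)*(-3)) + 500008 = (-384 + 4*(-3)) + 500008 = (-384 - 12) + 500008 = -396 + 500008 = 499612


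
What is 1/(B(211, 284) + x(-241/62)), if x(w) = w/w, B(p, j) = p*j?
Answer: 1/59925 ≈ 1.6688e-5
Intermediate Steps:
B(p, j) = j*p
x(w) = 1
1/(B(211, 284) + x(-241/62)) = 1/(284*211 + 1) = 1/(59924 + 1) = 1/59925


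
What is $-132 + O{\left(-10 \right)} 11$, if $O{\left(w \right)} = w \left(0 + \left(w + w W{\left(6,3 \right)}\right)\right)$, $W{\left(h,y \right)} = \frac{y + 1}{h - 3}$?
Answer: $\frac{7304}{3} \approx 2434.7$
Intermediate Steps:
$W{\left(h,y \right)} = \frac{1 + y}{-3 + h}$
$O{\left(w \right)} = \frac{7 w^{2}}{3}$ ($O{\left(w \right)} = w \left(0 + \left(w + w \frac{1 + 3}{-3 + 6}\right)\right) = w \left(0 + \left(w + w \frac{1}{3} \cdot 4\right)\right) = w \left(0 + \left(w + w \frac{4}{3}\right)\right) = w \left(0 + \left(w + \frac{4 w}{3}\right)\right) = w \left(0 + \frac{7 w}{3}\right) = w \frac{7 w}{3} = \frac{7 w^{2}}{3}$)
$-132 + O{\left(-10 \right)} 11 = -132 + \frac{7 \left(-10\right)^{2}}{3} \cdot 11 = -132 + \frac{7}{3} \cdot 100 \cdot 11 = -132 + \frac{700}{3} \cdot 11 = -132 + \frac{7700}{3} = \frac{7304}{3}$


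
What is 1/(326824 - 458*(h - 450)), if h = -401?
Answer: 1/716582 ≈ 1.3955e-6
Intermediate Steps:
1/(326824 - 458*(h - 450)) = 1/(326824 - 458*(-401 - 450)) = 1/(326824 - 458*(-851)) = 1/(326824 + 389758) = 1/716582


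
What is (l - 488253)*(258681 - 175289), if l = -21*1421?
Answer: -43204894848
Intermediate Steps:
l = -29841
(l - 488253)*(258681 - 175289) = (-29841 - 488253)*(258681 - 175289) = -518094*83392 = -43204894848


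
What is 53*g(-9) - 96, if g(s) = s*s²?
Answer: -38733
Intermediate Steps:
g(s) = s³
53*g(-9) - 96 = 53*(-9)³ - 96 = 53*(-729) - 96 = -38637 - 96 = -38733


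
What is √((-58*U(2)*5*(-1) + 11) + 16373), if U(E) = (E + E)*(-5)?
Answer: 42*√6 ≈ 102.88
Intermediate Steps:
U(E) = -10*E (U(E) = (2*E)*(-5) = -10*E)
√((-58*U(2)*5*(-1) + 11) + 16373) = √((-58*-10*2*5*(-1) + 11) + 16373) = √((-58*(-20*5)*(-1) + 11) + 16373) = √((-(-5800)*(-1) + 11) + 16373) = √((-58*100 + 11) + 16373) = √((-5800 + 11) + 16373) = √(-5789 + 16373) = √10584 = 42*√6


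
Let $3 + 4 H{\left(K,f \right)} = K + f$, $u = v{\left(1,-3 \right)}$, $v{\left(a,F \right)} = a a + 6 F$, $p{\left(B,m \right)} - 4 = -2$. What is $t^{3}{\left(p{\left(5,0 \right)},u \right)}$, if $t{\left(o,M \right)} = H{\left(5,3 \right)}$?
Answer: $\frac{125}{64} \approx 1.9531$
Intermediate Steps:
$p{\left(B,m \right)} = 2$ ($p{\left(B,m \right)} = 4 - 2 = 2$)
$v{\left(a,F \right)} = a^{2} + 6 F$
$u = -17$ ($u = 1^{2} + 6 \left(-3\right) = 1 - 18 = -17$)
$H{\left(K,f \right)} = - \frac{3}{4} + \frac{K}{4} + \frac{f}{4}$ ($H{\left(K,f \right)} = - \frac{3}{4} + \frac{K + f}{4} = - \frac{3}{4} + \left(\frac{K}{4} + \frac{f}{4}\right) = - \frac{3}{4} + \frac{K}{4} + \frac{f}{4}$)
$t{\left(o,M \right)} = \frac{5}{4}$ ($t{\left(o,M \right)} = - \frac{3}{4} + \frac{1}{4} \cdot 5 + \frac{1}{4} \cdot 3 = - \frac{3}{4} + \frac{5}{4} + \frac{3}{4} = \frac{5}{4}$)
$t^{3}{\left(p{\left(5,0 \right)},u \right)} = \left(\frac{5}{4}\right)^{3} = \frac{125}{64}$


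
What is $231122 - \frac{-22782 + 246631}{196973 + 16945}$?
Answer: $\frac{49440932147}{213918} \approx 2.3112 \cdot 10^{5}$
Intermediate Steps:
$231122 - \frac{-22782 + 246631}{196973 + 16945} = 231122 - \frac{223849}{213918} = \frac{49440932147}{213918}$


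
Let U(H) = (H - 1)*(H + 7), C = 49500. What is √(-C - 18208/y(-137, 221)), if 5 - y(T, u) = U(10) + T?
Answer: 2*I*√1447303/11 ≈ 218.73*I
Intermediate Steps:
U(H) = (-1 + H)*(7 + H)
y(T, u) = -148 - T (y(T, u) = 5 - ((-7 + 10² + 6*10) + T) = 5 - ((-7 + 100 + 60) + T) = 5 - (153 + T) = 5 + (-153 - T) = -148 - T)
√(-C - 18208/y(-137, 221)) = √(-1*49500 - 18208/(-148 - 1*(-137))) = √(-49500 - 18208/(-148 + 137)) = √(-49500 - 18208/(-11)) = √(-49500 - 18208*(-1/11)) = √(-49500 + 18208/11) = √(-526292/11) = 2*I*√1447303/11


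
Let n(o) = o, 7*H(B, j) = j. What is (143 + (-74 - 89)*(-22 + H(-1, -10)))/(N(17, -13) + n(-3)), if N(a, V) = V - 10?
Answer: -27733/182 ≈ -152.38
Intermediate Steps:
N(a, V) = -10 + V
H(B, j) = j/7
(143 + (-74 - 89)*(-22 + H(-1, -10)))/(N(17, -13) + n(-3)) = (143 + (-74 - 89)*(-22 + (⅐)*(-10)))/((-10 - 13) - 3) = (143 - 163*(-22 - 10/7))/(-23 - 3) = (143 - 163*(-164/7))/(-26) = (143 + 26732/7)*(-1/26) = (27733/7)*(-1/26) = -27733/182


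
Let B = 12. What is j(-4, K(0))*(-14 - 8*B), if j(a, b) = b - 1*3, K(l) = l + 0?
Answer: 330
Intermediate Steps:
K(l) = l
j(a, b) = -3 + b (j(a, b) = b - 3 = -3 + b)
j(-4, K(0))*(-14 - 8*B) = (-3 + 0)*(-14 - 8*12) = -3*(-14 - 96) = -3*(-110) = 330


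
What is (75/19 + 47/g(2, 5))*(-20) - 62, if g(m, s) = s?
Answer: -6250/19 ≈ -328.95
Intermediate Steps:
(75/19 + 47/g(2, 5))*(-20) - 62 = (75/19 + 47/5)*(-20) - 62 = (1268/95)*(-20) - 62 = -5072/19 - 62 = -6250/19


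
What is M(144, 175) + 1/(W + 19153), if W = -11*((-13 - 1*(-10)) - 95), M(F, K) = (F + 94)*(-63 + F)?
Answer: 390013219/20231 ≈ 19278.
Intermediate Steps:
M(F, K) = (-63 + F)*(94 + F) (M(F, K) = (94 + F)*(-63 + F) = (-63 + F)*(94 + F))
W = 1078 (W = -11*((-13 + 10) - 95) = -11*(-3 - 95) = -11*(-98) = 1078)
M(144, 175) + 1/(W + 19153) = (-5922 + 144**2 + 31*144) + 1/(1078 + 19153) = (-5922 + 20736 + 4464) + 1/20231 = 19278 + 1/20231 = 390013219/20231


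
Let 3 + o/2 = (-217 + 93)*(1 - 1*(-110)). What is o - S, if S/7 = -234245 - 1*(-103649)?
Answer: 886638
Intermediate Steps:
S = -914172 (S = 7*(-234245 - 1*(-103649)) = 7*(-234245 + 103649) = 7*(-130596) = -914172)
o = -27534 (o = -6 + 2*((-217 + 93)*(1 - 1*(-110))) = -6 + 2*(-124*(1 + 110)) = -6 + 2*(-124*111) = -6 + 2*(-13764) = -6 - 27528 = -27534)
o - S = -27534 - 1*(-914172) = -27534 + 914172 = 886638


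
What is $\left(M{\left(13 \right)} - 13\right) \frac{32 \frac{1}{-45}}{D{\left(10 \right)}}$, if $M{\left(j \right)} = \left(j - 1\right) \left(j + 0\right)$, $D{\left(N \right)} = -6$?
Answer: $\frac{2288}{135} \approx 16.948$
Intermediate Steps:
$M{\left(j \right)} = j \left(-1 + j\right)$ ($M{\left(j \right)} = \left(-1 + j\right) j = j \left(-1 + j\right)$)
$\left(M{\left(13 \right)} - 13\right) \frac{32 \frac{1}{-45}}{D{\left(10 \right)}} = \left(13 \left(-1 + 13\right) - 13\right) \frac{32 \frac{1}{-45}}{-6} = \left(13 \cdot 12 - 13\right) 32 \left(- \frac{1}{45}\right) \left(- \frac{1}{6}\right) = \left(156 - 13\right) \left(\left(- \frac{32}{45}\right) \left(- \frac{1}{6}\right)\right) = 143 \cdot \frac{16}{135} = \frac{2288}{135}$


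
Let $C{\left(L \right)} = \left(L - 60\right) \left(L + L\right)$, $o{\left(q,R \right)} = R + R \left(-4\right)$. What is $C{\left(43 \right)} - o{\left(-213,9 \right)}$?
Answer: $-1435$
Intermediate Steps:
$o{\left(q,R \right)} = - 3 R$ ($o{\left(q,R \right)} = R - 4 R = - 3 R$)
$C{\left(L \right)} = 2 L \left(-60 + L\right)$ ($C{\left(L \right)} = \left(-60 + L\right) 2 L = 2 L \left(-60 + L\right)$)
$C{\left(43 \right)} - o{\left(-213,9 \right)} = 2 \cdot 43 \left(-60 + 43\right) - \left(-3\right) 9 = 2 \cdot 43 \left(-17\right) - -27 = -1462 + 27 = -1435$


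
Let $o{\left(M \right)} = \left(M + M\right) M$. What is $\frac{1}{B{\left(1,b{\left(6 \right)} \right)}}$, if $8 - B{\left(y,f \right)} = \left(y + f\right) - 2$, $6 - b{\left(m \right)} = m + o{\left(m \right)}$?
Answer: $\frac{1}{81} \approx 0.012346$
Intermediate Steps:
$o{\left(M \right)} = 2 M^{2}$ ($o{\left(M \right)} = 2 M M = 2 M^{2}$)
$b{\left(m \right)} = 6 - m - 2 m^{2}$ ($b{\left(m \right)} = 6 - \left(m + 2 m^{2}\right) = 6 - m - 2 m^{2}$)
$B{\left(y,f \right)} = 10 - f - y$ ($B{\left(y,f \right)} = 8 - \left(\left(y + f\right) - 2\right) = 8 - \left(\left(f + y\right) - 2\right) = 8 - \left(-2 + f + y\right) = 10 - f - y$)
$\frac{1}{B{\left(1,b{\left(6 \right)} \right)}} = \frac{1}{10 - \left(6 - 6 - 2 \cdot 6^{2}\right) - 1} = \frac{1}{10 - \left(6 - 6 - 72\right) - 1} = \frac{1}{10 - -72 - 1} = \frac{1}{10 + 72 - 1} = \frac{1}{81}$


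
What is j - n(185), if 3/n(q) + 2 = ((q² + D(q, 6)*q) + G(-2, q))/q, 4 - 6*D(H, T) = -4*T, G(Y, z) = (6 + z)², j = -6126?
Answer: -1308503013/213598 ≈ -6126.0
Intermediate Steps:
D(H, T) = ⅔ + 2*T/3 (D(H, T) = ⅔ - (-2)*T/3 = ⅔ + 2*T/3)
n(q) = 3/(-2 + (q² + (6 + q)² + 14*q/3)/q) (n(q) = 3/(-2 + ((q² + (⅔ + (⅔)*6)*q) + (6 + q)²)/q) = 3/(-2 + ((q² + (⅔ + 4)*q) + (6 + q)²)/q) = 3/(-2 + ((q² + 14*q/3) + (6 + q)²)/q) = 3/(-2 + (q² + (6 + q)² + 14*q/3)/q))
j - n(185) = -6126 - 9*185/(2*(54 + 3*185² + 22*185)) = -6126 - 9*185/(2*(54 + 3*34225 + 4070)) = -6126 - 9*185/(2*(54 + 102675 + 4070)) = -6126 - 9*185/(2*106799) = -6126 - 1*1665/213598 = -6126 - 1665/213598 = -1308503013/213598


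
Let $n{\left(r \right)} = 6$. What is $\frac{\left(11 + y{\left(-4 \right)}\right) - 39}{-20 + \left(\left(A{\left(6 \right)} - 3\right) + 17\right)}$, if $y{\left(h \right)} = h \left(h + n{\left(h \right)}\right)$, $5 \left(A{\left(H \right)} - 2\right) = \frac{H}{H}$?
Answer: $\frac{180}{19} \approx 9.4737$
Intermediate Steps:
$A{\left(H \right)} = \frac{11}{5}$ ($A{\left(H \right)} = 2 + \frac{H \frac{1}{H}}{5} = 2 + \frac{1}{5} \cdot 1 = 2 + \frac{1}{5} = \frac{11}{5}$)
$y{\left(h \right)} = h \left(6 + h\right)$ ($y{\left(h \right)} = h \left(h + 6\right) = h \left(6 + h\right)$)
$\frac{\left(11 + y{\left(-4 \right)}\right) - 39}{-20 + \left(\left(A{\left(6 \right)} - 3\right) + 17\right)} = \frac{\left(11 - 4 \left(6 - 4\right)\right) - 39}{-20 + \left(\left(\frac{11}{5} - 3\right) + 17\right)} = \frac{\left(11 - 8\right) - 39}{-20 + \left(- \frac{4}{5} + 17\right)} = \frac{\left(11 - 8\right) - 39}{-20 + \frac{81}{5}} = \frac{3 - 39}{- \frac{19}{5}} = \left(-36\right) \left(- \frac{5}{19}\right) = \frac{180}{19}$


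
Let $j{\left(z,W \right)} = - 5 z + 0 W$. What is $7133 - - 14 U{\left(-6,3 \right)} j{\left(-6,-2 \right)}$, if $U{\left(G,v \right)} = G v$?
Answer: $-427$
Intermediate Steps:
$j{\left(z,W \right)} = - 5 z$ ($j{\left(z,W \right)} = - 5 z + 0 = - 5 z$)
$7133 - - 14 U{\left(-6,3 \right)} j{\left(-6,-2 \right)} = 7133 - - 14 \left(\left(-6\right) 3\right) \left(\left(-5\right) \left(-6\right)\right) = 7133 - \left(-14\right) \left(-18\right) 30 = 7133 - 252 \cdot 30 = 7133 - 7560 = -427$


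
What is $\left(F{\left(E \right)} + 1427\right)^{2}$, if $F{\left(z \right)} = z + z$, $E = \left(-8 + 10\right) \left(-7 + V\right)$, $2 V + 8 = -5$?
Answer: $1885129$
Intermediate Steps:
$V = - \frac{13}{2}$ ($V = -4 + \frac{1}{2} \left(-5\right) = -4 - \frac{5}{2} = - \frac{13}{2} \approx -6.5$)
$E = -27$ ($E = \left(-8 + 10\right) \left(-7 - \frac{13}{2}\right) = 2 \left(- \frac{27}{2}\right) = -27$)
$F{\left(z \right)} = 2 z$
$\left(F{\left(E \right)} + 1427\right)^{2} = \left(2 \left(-27\right) + 1427\right)^{2} = \left(-54 + 1427\right)^{2} = 1373^{2} = 1885129$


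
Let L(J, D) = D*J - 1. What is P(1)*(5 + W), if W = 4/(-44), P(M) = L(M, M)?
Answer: 0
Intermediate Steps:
L(J, D) = -1 + D*J
P(M) = -1 + M² (P(M) = -1 + M*M = -1 + M²)
W = -1/11 (W = 4*(-1/44) = -1/11 ≈ -0.090909)
P(1)*(5 + W) = (-1 + 1²)*(5 - 1/11) = (-1 + 1)*(54/11) = 0*(54/11) = 0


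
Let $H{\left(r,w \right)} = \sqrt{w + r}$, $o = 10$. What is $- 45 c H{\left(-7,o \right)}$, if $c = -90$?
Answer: $4050 \sqrt{3} \approx 7014.8$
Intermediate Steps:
$H{\left(r,w \right)} = \sqrt{r + w}$
$- 45 c H{\left(-7,o \right)} = \left(-45\right) \left(-90\right) \sqrt{-7 + 10} = 4050 \sqrt{3}$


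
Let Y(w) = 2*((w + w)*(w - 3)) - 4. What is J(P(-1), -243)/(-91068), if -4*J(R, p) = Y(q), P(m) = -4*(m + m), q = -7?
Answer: 23/30356 ≈ 0.00075768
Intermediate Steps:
Y(w) = -4 + 4*w*(-3 + w) (Y(w) = 2*((2*w)*(-3 + w)) - 4 = 2*(2*w*(-3 + w)) - 4 = 4*w*(-3 + w) - 4 = -4 + 4*w*(-3 + w))
P(m) = -8*m
J(R, p) = -69 (J(R, p) = -(-4 - 12*(-7) + 4*(-7)²)/4 = -(-4 + 84 + 4*49)/4 = -(-4 + 84 + 196)/4 = -¼*276 = -69)
J(P(-1), -243)/(-91068) = -69/(-91068) = -69*(-1/91068) = 23/30356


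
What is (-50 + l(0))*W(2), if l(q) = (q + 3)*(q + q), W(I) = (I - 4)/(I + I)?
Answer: 25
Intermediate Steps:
W(I) = (-4 + I)/(2*I) (W(I) = (-4 + I)/((2*I)) = (-4 + I)*(1/(2*I)) = (-4 + I)/(2*I))
l(q) = 2*q*(3 + q) (l(q) = (3 + q)*(2*q) = 2*q*(3 + q))
(-50 + l(0))*W(2) = (-50 + 2*0*(3 + 0))*((1/2)*(-4 + 2)/2) = (-50 + 2*0*3)*((1/2)*(1/2)*(-2)) = (-50 + 0)*(-1/2) = -50*(-1/2) = 25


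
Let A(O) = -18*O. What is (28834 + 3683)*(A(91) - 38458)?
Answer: -1303801632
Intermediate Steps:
(28834 + 3683)*(A(91) - 38458) = (28834 + 3683)*(-18*91 - 38458) = 32517*(-1638 - 38458) = 32517*(-40096) = -1303801632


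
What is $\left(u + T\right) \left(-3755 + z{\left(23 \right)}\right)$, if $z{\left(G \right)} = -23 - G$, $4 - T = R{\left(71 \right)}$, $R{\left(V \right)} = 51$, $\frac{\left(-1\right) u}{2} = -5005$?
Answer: $-37869363$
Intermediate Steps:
$u = 10010$ ($u = \left(-2\right) \left(-5005\right) = 10010$)
$T = -47$ ($T = 4 - 51 = -47$)
$\left(u + T\right) \left(-3755 + z{\left(23 \right)}\right) = \left(10010 - 47\right) \left(-3755 - 46\right) = 9963 \left(-3755 - 46\right) = 9963 \left(-3801\right) = -37869363$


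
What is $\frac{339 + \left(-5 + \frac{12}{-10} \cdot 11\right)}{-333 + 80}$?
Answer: $- \frac{1604}{1265} \approx -1.268$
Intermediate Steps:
$\frac{339 + \left(-5 + \frac{12}{-10} \cdot 11\right)}{-333 + 80} = \frac{339 + \left(-5 + 12 \left(- \frac{1}{10}\right) 11\right)}{-253} = \left(339 - \frac{91}{5}\right) \left(- \frac{1}{253}\right) = \frac{1604}{5} \left(- \frac{1}{253}\right) = - \frac{1604}{1265}$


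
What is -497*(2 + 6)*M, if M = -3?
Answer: 11928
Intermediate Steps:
-497*(2 + 6)*M = -497*(2 + 6)*(-3) = -3976*(-3) = -497*(-24) = 11928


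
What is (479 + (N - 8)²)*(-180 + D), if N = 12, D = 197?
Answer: 8415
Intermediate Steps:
(479 + (N - 8)²)*(-180 + D) = (479 + (12 - 8)²)*(-180 + 197) = (479 + 4²)*17 = (479 + 16)*17 = 495*17 = 8415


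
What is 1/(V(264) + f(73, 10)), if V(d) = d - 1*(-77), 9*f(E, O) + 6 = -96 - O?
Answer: 9/2957 ≈ 0.0030436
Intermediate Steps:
f(E, O) = -34/3 - O/9 (f(E, O) = -⅔ + (-96 - O)/9 = -⅔ + (-32/3 - O/9) = -34/3 - O/9)
V(d) = 77 + d (V(d) = d + 77 = 77 + d)
1/(V(264) + f(73, 10)) = 1/((77 + 264) + (-34/3 - ⅑*10)) = 1/(341 + (-34/3 - 10/9)) = 1/(341 - 112/9) = 1/(2957/9) = 9/2957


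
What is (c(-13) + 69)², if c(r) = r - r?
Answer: 4761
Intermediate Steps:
c(r) = 0
(c(-13) + 69)² = (0 + 69)² = 69² = 4761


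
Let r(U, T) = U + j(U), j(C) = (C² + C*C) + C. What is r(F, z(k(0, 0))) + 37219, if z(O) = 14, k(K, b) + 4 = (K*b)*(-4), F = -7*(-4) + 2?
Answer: 39079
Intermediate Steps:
j(C) = C + 2*C² (j(C) = (C² + C²) + C = 2*C² + C = C + 2*C²)
F = 30 (F = 28 + 2 = 30)
k(K, b) = -4 - 4*K*b (k(K, b) = -4 + (K*b)*(-4) = -4 - 4*K*b)
r(U, T) = U + U*(1 + 2*U)
r(F, z(k(0, 0))) + 37219 = 2*30*(1 + 30) + 37219 = 2*30*31 + 37219 = 1860 + 37219 = 39079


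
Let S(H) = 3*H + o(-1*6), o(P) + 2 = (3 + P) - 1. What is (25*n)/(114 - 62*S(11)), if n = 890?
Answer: -2225/156 ≈ -14.263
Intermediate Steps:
o(P) = P (o(P) = -2 + ((3 + P) - 1) = -2 + (2 + P) = P)
S(H) = -6 + 3*H (S(H) = 3*H - 1*6 = 3*H - 6 = -6 + 3*H)
(25*n)/(114 - 62*S(11)) = (25*890)/(114 - 62*(-6 + 3*11)) = 22250/(114 - 62*(-6 + 33)) = 22250/(114 - 62*27) = 22250/(114 - 1674) = 22250/(-1560) = 22250*(-1/1560) = -2225/156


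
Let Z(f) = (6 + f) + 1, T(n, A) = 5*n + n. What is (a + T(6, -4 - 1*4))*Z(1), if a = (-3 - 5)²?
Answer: 800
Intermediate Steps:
a = 64 (a = (-8)² = 64)
T(n, A) = 6*n
Z(f) = 7 + f
(a + T(6, -4 - 1*4))*Z(1) = (64 + 6*6)*(7 + 1) = (64 + 36)*8 = 100*8 = 800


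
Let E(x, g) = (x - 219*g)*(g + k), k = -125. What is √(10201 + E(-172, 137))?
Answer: I*√351899 ≈ 593.21*I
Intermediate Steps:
E(x, g) = (-125 + g)*(x - 219*g) (E(x, g) = (x - 219*g)*(g - 125) = (x - 219*g)*(-125 + g) = (-125 + g)*(x - 219*g))
√(10201 + E(-172, 137)) = √(10201 + (-219*137² - 125*(-172) + 27375*137 + 137*(-172))) = √(10201 + (-219*18769 + 21500 + 3750375 - 23564)) = √(10201 + (-4110411 + 21500 + 3750375 - 23564)) = √(10201 - 362100) = √(-351899) = I*√351899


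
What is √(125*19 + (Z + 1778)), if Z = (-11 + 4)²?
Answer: √4202 ≈ 64.823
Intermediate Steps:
Z = 49 (Z = (-7)² = 49)
√(125*19 + (Z + 1778)) = √(125*19 + (49 + 1778)) = √(2375 + 1827) = √4202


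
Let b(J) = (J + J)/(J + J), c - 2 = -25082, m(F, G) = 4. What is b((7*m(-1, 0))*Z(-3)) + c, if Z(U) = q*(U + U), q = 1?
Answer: -25079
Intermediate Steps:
Z(U) = 2*U (Z(U) = 1*(U + U) = 1*(2*U) = 2*U)
c = -25080 (c = 2 - 25082 = -25080)
b(J) = 1 (b(J) = (2*J)/((2*J)) = (2*J)*(1/(2*J)) = 1)
b((7*m(-1, 0))*Z(-3)) + c = 1 - 25080 = -25079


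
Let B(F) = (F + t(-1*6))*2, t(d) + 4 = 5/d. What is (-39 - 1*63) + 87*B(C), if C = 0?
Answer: -943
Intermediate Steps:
t(d) = -4 + 5/d
B(F) = -29/3 + 2*F (B(F) = (F + (-4 + 5/((-1*6))))*2 = (F + (-4 + 5/(-6)))*2 = (F + (-4 + 5*(-⅙)))*2 = (F + (-4 - ⅚))*2 = (F - 29/6)*2 = (-29/6 + F)*2 = -29/3 + 2*F)
(-39 - 1*63) + 87*B(C) = (-39 - 1*63) + 87*(-29/3 + 2*0) = (-39 - 63) + 87*(-29/3 + 0) = -102 + 87*(-29/3) = -102 - 841 = -943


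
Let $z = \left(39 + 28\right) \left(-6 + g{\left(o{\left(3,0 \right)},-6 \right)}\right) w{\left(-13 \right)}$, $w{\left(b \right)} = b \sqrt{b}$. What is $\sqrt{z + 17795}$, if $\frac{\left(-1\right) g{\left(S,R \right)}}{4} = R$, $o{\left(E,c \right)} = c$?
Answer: $\sqrt{17795 - 15678 i \sqrt{13}} \approx 196.29 - 143.99 i$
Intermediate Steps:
$g{\left(S,R \right)} = - 4 R$
$w{\left(b \right)} = b^{\frac{3}{2}}$
$z = - 15678 i \sqrt{13}$ ($z = \left(39 + 28\right) \left(-6 - -24\right) \left(-13\right)^{\frac{3}{2}} = 67 \left(-6 + 24\right) \left(- 13 i \sqrt{13}\right) = 67 \cdot 18 \left(- 13 i \sqrt{13}\right) = 1206 \left(- 13 i \sqrt{13}\right) = - 15678 i \sqrt{13} \approx - 56528.0 i$)
$\sqrt{z + 17795} = \sqrt{- 15678 i \sqrt{13} + 17795} = \sqrt{17795 - 15678 i \sqrt{13}}$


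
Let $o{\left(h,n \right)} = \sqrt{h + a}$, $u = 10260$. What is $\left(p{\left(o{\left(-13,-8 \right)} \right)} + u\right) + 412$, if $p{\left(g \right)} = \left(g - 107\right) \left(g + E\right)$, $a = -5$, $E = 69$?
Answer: $3271 - 114 i \sqrt{2} \approx 3271.0 - 161.22 i$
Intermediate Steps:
$o{\left(h,n \right)} = \sqrt{-5 + h}$ ($o{\left(h,n \right)} = \sqrt{h - 5} = \sqrt{-5 + h}$)
$p{\left(g \right)} = \left(-107 + g\right) \left(69 + g\right)$ ($p{\left(g \right)} = \left(g - 107\right) \left(g + 69\right) = \left(-107 + g\right) \left(69 + g\right)$)
$\left(p{\left(o{\left(-13,-8 \right)} \right)} + u\right) + 412 = \left(\left(-7383 + \left(\sqrt{-5 - 13}\right)^{2} - 38 \sqrt{-5 - 13}\right) + 10260\right) + 412 = \left(\left(-7383 + \left(\sqrt{-18}\right)^{2} - 38 \sqrt{-18}\right) + 10260\right) + 412 = \left(\left(-7383 + \left(3 i \sqrt{2}\right)^{2} - 38 \cdot 3 i \sqrt{2}\right) + 10260\right) + 412 = \left(\left(-7383 - 18 - 114 i \sqrt{2}\right) + 10260\right) + 412 = \left(\left(-7401 - 114 i \sqrt{2}\right) + 10260\right) + 412 = \left(2859 - 114 i \sqrt{2}\right) + 412 = 3271 - 114 i \sqrt{2}$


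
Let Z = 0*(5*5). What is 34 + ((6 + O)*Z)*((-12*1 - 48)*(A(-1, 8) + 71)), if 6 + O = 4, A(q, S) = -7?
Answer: 34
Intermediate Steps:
O = -2 (O = -6 + 4 = -2)
Z = 0 (Z = 0*25 = 0)
34 + ((6 + O)*Z)*((-12*1 - 48)*(A(-1, 8) + 71)) = 34 + ((6 - 2)*0)*((-12*1 - 48)*(-7 + 71)) = 34 + (4*0)*((-12 - 48)*64) = 34 + 0*(-60*64) = 34 + 0*(-3840) = 34 + 0 = 34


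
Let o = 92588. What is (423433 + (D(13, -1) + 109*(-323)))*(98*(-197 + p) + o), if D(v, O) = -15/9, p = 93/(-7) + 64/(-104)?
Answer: 362972669796/13 ≈ 2.7921e+10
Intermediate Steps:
p = -1265/91 (p = 93*(-⅐) + 64*(-1/104) = -93/7 - 8/13 = -1265/91 ≈ -13.901)
D(v, O) = -5/3 (D(v, O) = -15*⅑ = -5/3)
(423433 + (D(13, -1) + 109*(-323)))*(98*(-197 + p) + o) = (423433 + (-5/3 + 109*(-323)))*(98*(-197 - 1265/91) + 92588) = (423433 + (-5/3 - 35207))*(98*(-19192/91) + 92588) = (423433 - 105626/3)*(-268688/13 + 92588) = (1164673/3)*(934956/13) = 362972669796/13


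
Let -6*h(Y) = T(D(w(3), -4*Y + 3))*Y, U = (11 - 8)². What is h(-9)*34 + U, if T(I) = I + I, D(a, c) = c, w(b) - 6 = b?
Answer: 3987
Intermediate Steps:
w(b) = 6 + b
U = 9 (U = 3² = 9)
T(I) = 2*I
h(Y) = -Y*(6 - 8*Y)/6 (h(Y) = -2*(-4*Y + 3)*Y/6 = -2*(3 - 4*Y)*Y/6 = -(6 - 8*Y)*Y/6 = -Y*(6 - 8*Y)/6)
h(-9)*34 + U = ((⅓)*(-9)*(-3 + 4*(-9)))*34 + 9 = ((⅓)*(-9)*(-3 - 36))*34 + 9 = ((⅓)*(-9)*(-39))*34 + 9 = 117*34 + 9 = 3978 + 9 = 3987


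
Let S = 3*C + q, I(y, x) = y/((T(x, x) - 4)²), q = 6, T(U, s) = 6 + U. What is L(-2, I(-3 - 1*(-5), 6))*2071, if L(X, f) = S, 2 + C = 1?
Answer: 6213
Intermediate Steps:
C = -1 (C = -2 + 1 = -1)
I(y, x) = y/(2 + x)² (I(y, x) = y/(((6 + x) - 4)²) = y/((2 + x)²) = y/(2 + x)²)
S = 3 (S = 3*(-1) + 6 = -3 + 6 = 3)
L(X, f) = 3
L(-2, I(-3 - 1*(-5), 6))*2071 = 3*2071 = 6213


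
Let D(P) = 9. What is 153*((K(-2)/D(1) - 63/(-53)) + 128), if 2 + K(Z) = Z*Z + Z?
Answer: 1047591/53 ≈ 19766.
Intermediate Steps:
K(Z) = -2 + Z + Z**2 (K(Z) = -2 + (Z*Z + Z) = -2 + (Z**2 + Z) = -2 + (Z + Z**2) = -2 + Z + Z**2)
153*((K(-2)/D(1) - 63/(-53)) + 128) = 153*(((-2 - 2 + (-2)**2)/9 - 63/(-53)) + 128) = 153*(((-2 - 2 + 4)*(1/9) - 63*(-1/53)) + 128) = 153*((0*(1/9) + 63/53) + 128) = 153*((0 + 63/53) + 128) = 153*(63/53 + 128) = 153*(6847/53) = 1047591/53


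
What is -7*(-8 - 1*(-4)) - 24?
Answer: 4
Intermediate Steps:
-7*(-8 - 1*(-4)) - 24 = -7*(-8 + 4) - 24 = -7*(-4) - 24 = 28 - 24 = 4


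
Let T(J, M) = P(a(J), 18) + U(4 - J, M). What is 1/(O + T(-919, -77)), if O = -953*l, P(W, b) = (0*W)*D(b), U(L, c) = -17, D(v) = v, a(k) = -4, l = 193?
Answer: -1/183946 ≈ -5.4364e-6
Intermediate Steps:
P(W, b) = 0 (P(W, b) = (0*W)*b = 0*b = 0)
T(J, M) = -17 (T(J, M) = 0 - 17 = -17)
O = -183929 (O = -953*193 = -183929)
1/(O + T(-919, -77)) = 1/(-183929 - 17) = 1/(-183946) = -1/183946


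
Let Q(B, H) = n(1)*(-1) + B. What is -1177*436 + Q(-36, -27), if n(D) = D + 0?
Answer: -513209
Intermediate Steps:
n(D) = D
Q(B, H) = -1 + B (Q(B, H) = 1*(-1) + B = -1 + B)
-1177*436 + Q(-36, -27) = -1177*436 + (-1 - 36) = -513172 - 37 = -513209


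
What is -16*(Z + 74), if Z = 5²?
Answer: -1584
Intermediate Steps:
Z = 25
-16*(Z + 74) = -16*(25 + 74) = -16*99 = -1584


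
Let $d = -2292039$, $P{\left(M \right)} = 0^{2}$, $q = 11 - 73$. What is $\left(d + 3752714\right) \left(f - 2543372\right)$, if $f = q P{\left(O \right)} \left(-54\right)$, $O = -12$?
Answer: $-3715039896100$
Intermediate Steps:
$q = -62$ ($q = 11 - 73 = -62$)
$P{\left(M \right)} = 0$
$f = 0$ ($f = \left(-62\right) 0 \left(-54\right) = 0 \left(-54\right) = 0$)
$\left(d + 3752714\right) \left(f - 2543372\right) = \left(-2292039 + 3752714\right) \left(0 - 2543372\right) = 1460675 \left(-2543372\right) = -3715039896100$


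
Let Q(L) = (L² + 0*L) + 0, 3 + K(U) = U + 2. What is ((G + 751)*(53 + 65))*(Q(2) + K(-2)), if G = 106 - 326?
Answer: 62658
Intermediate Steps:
K(U) = -1 + U (K(U) = -3 + (U + 2) = -3 + (2 + U) = -1 + U)
G = -220
Q(L) = L² (Q(L) = (L² + 0) + 0 = L² + 0 = L²)
((G + 751)*(53 + 65))*(Q(2) + K(-2)) = ((-220 + 751)*(53 + 65))*(2² + (-1 - 2)) = (531*118)*(4 - 3) = 62658*1 = 62658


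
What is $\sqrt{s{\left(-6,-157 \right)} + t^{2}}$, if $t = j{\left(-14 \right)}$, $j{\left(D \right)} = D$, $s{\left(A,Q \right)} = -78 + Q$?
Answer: $i \sqrt{39} \approx 6.245 i$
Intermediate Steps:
$t = -14$
$\sqrt{s{\left(-6,-157 \right)} + t^{2}} = \sqrt{\left(-78 - 157\right) + \left(-14\right)^{2}} = \sqrt{-235 + 196} = \sqrt{-39} = i \sqrt{39}$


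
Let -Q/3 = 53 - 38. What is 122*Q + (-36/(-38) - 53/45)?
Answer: -4694147/855 ≈ -5490.2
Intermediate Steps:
Q = -45 (Q = -3*(53 - 38) = -3*15 = -45)
122*Q + (-36/(-38) - 53/45) = 122*(-45) + (-36/(-38) - 53/45) = -5490 + (-36*(-1/38) - 53*1/45) = -5490 + (18/19 - 53/45) = -5490 - 197/855 = -4694147/855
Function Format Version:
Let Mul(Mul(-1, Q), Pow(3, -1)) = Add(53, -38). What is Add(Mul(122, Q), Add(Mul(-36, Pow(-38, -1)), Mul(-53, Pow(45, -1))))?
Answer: Rational(-4694147, 855) ≈ -5490.2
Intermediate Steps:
Q = -45 (Q = Mul(-3, Add(53, -38)) = Mul(-3, 15) = -45)
Add(Mul(122, Q), Add(Mul(-36, Pow(-38, -1)), Mul(-53, Pow(45, -1)))) = Add(Mul(122, -45), Add(Mul(-36, Pow(-38, -1)), Mul(-53, Pow(45, -1)))) = Add(-5490, Add(Mul(-36, Rational(-1, 38)), Mul(-53, Rational(1, 45)))) = Add(-5490, Add(Rational(18, 19), Rational(-53, 45))) = Add(-5490, Rational(-197, 855)) = Rational(-4694147, 855)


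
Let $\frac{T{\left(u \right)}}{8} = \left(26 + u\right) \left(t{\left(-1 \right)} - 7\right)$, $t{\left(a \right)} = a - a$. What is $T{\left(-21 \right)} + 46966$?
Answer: $46686$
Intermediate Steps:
$t{\left(a \right)} = 0$
$T{\left(u \right)} = -1456 - 56 u$ ($T{\left(u \right)} = 8 \left(26 + u\right) \left(0 - 7\right) = 8 \left(26 + u\right) \left(-7\right) = 8 \left(-182 - 7 u\right) = -1456 - 56 u$)
$T{\left(-21 \right)} + 46966 = \left(-1456 - -1176\right) + 46966 = \left(-1456 + 1176\right) + 46966 = -280 + 46966 = 46686$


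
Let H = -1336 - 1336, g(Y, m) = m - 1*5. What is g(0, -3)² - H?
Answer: 2736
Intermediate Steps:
g(Y, m) = -5 + m (g(Y, m) = m - 5 = -5 + m)
H = -2672
g(0, -3)² - H = (-5 - 3)² - 1*(-2672) = (-8)² + 2672 = 64 + 2672 = 2736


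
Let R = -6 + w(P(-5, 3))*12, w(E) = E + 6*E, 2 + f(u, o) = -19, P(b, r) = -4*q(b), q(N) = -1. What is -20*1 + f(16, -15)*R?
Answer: -6950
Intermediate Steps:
P(b, r) = 4 (P(b, r) = -4*(-1) = 4)
f(u, o) = -21 (f(u, o) = -2 - 19 = -21)
w(E) = 7*E
R = 330 (R = -6 + (7*4)*12 = -6 + 28*12 = -6 + 336 = 330)
-20*1 + f(16, -15)*R = -20*1 - 21*330 = -20 - 6930 = -6950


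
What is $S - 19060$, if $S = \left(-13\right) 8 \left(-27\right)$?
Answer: $-16252$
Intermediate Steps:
$S = 2808$ ($S = \left(-104\right) \left(-27\right) = 2808$)
$S - 19060 = 2808 - 19060 = -16252$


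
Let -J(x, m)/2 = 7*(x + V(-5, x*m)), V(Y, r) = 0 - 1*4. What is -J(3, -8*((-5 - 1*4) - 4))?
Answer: -14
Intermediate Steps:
V(Y, r) = -4 (V(Y, r) = 0 - 4 = -4)
J(x, m) = 56 - 14*x (J(x, m) = -14*(x - 4) = -14*(-4 + x) = -2*(-28 + 7*x) = 56 - 14*x)
-J(3, -8*((-5 - 1*4) - 4)) = -(56 - 14*3) = -(56 - 42) = -1*14 = -14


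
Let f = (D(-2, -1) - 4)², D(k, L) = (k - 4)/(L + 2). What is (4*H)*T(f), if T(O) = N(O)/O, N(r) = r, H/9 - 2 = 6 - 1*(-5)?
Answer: 468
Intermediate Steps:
H = 117 (H = 18 + 9*(6 - 1*(-5)) = 18 + 9*(6 + 5) = 18 + 9*11 = 18 + 99 = 117)
D(k, L) = (-4 + k)/(2 + L)
f = 100 (f = ((-4 - 2)/(2 - 1) - 4)² = (-6/1 - 4)² = (1*(-6) - 4)² = (-6 - 4)² = (-10)² = 100)
T(O) = 1 (T(O) = O/O = 1)
(4*H)*T(f) = (4*117)*1 = 468*1 = 468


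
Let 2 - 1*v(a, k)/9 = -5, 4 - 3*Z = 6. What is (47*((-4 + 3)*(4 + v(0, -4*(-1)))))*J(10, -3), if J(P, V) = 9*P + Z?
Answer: -843932/3 ≈ -2.8131e+5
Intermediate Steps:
Z = -⅔ (Z = 4/3 - ⅓*6 = 4/3 - 2 = -⅔ ≈ -0.66667)
v(a, k) = 63 (v(a, k) = 18 - 9*(-5) = 18 + 45 = 63)
J(P, V) = -⅔ + 9*P (J(P, V) = 9*P - ⅔ = -⅔ + 9*P)
(47*((-4 + 3)*(4 + v(0, -4*(-1)))))*J(10, -3) = (47*((-4 + 3)*(4 + 63)))*(-⅔ + 9*10) = (47*(-1*67))*(-⅔ + 90) = (47*(-67))*(268/3) = -3149*268/3 = -843932/3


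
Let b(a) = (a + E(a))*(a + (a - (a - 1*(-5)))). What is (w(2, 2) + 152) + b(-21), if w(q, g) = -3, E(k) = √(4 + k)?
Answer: 695 - 26*I*√17 ≈ 695.0 - 107.2*I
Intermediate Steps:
b(a) = (-5 + a)*(a + √(4 + a)) (b(a) = (a + √(4 + a))*(a + (a - (a - 1*(-5)))) = (a + √(4 + a))*(a + (a - (a + 5))) = (a + √(4 + a))*(a + (a - (5 + a))) = (a + √(4 + a))*(a + (a + (-5 - a))) = (a + √(4 + a))*(a - 5) = (a + √(4 + a))*(-5 + a) = (-5 + a)*(a + √(4 + a)))
(w(2, 2) + 152) + b(-21) = (-3 + 152) + ((-21)² - 5*(-21) - 5*√(4 - 21) - 21*√(4 - 21)) = 149 + (441 + 105 - 5*I*√17 - 21*I*√17) = 149 + (546 - 26*I*√17) = 695 - 26*I*√17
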